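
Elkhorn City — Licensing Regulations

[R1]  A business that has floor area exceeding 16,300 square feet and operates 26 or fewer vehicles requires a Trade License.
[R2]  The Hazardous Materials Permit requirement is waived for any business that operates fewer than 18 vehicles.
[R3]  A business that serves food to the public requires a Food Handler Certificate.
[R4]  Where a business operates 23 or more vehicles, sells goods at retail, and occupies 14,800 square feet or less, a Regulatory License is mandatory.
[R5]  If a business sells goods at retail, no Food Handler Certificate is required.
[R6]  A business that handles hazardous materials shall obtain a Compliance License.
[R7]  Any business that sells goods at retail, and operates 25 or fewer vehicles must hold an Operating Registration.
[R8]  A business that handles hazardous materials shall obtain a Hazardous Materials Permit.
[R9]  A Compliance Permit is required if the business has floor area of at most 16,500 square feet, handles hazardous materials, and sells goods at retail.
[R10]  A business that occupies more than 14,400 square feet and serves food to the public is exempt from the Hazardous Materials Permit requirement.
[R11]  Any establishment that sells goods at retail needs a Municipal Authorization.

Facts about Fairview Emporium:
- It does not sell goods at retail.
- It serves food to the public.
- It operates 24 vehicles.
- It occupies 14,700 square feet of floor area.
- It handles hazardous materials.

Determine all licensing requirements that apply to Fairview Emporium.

Compliance License, Food Handler Certificate

[R1] floor area 14,700 square feet ≤ 16,300 square feet; vehicles 24 ≤ 26 → Trade License not required.
[R2] vehicles 24 ≥ 18 → Hazardous Materials Permit exemption does not apply.
[R3] serves food to the public → Food Handler Certificate required.
[R4] vehicles 24 ≥ 23; does not sell goods at retail; floor area 14,700 square feet ≤ 14,800 square feet → Regulatory License not required.
[R5] does not sell goods at retail → Food Handler Certificate exemption does not apply.
[R6] handles hazardous materials → Compliance License required.
[R7] does not sell goods at retail; vehicles 24 ≤ 25 → Operating Registration not required.
[R8] handles hazardous materials → Hazardous Materials Permit required.
[R9] floor area 14,700 square feet ≤ 16,500 square feet; handles hazardous materials; does not sell goods at retail → Compliance Permit not required.
[R10] floor area 14,700 square feet > 14,400 square feet; serves food to the public → exempt from Hazardous Materials Permit.
[R11] does not sell goods at retail → Municipal Authorization not required.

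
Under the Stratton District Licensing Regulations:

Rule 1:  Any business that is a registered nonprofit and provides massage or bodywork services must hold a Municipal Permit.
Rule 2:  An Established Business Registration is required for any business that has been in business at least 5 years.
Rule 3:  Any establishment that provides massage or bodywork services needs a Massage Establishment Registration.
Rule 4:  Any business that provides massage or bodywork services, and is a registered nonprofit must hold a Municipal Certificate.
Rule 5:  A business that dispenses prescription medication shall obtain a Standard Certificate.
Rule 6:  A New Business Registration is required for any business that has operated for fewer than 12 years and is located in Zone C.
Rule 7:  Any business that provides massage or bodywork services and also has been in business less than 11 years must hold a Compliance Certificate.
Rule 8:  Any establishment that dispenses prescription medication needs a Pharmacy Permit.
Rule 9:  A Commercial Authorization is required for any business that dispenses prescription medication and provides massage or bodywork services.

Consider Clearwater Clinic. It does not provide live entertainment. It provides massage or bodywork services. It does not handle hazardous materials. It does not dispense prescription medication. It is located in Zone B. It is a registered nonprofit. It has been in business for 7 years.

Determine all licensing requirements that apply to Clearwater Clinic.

Rule 1: is a registered nonprofit; provides massage or bodywork services → Municipal Permit required.
Rule 2: years in business 7 ≥ 5 → Established Business Registration required.
Rule 3: provides massage or bodywork services → Massage Establishment Registration required.
Rule 4: provides massage or bodywork services; is a registered nonprofit → Municipal Certificate required.
Rule 5: does not dispense prescription medication → Standard Certificate not required.
Rule 6: years in business 7 < 12; is located in Zone B (not: is located in Zone C) → New Business Registration not required.
Rule 7: provides massage or bodywork services; years in business 7 < 11 → Compliance Certificate required.
Rule 8: does not dispense prescription medication → Pharmacy Permit not required.
Rule 9: does not dispense prescription medication; provides massage or bodywork services → Commercial Authorization not required.

Compliance Certificate, Established Business Registration, Massage Establishment Registration, Municipal Certificate, Municipal Permit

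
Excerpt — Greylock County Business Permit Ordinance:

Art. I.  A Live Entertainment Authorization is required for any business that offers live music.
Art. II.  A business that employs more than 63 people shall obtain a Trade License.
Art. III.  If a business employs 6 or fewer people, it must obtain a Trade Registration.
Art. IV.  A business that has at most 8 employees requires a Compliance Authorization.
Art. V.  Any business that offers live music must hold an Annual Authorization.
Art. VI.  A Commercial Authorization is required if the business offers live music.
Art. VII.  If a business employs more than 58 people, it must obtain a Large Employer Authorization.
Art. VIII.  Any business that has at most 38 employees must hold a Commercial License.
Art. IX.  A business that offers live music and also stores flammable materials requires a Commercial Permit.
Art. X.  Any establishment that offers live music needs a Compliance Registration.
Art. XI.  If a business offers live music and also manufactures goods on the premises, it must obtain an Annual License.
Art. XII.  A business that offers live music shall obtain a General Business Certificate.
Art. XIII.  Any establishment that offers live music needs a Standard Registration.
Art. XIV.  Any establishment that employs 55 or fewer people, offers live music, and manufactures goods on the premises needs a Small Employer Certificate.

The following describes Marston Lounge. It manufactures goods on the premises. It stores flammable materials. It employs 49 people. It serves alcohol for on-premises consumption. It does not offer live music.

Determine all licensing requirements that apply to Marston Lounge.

Art. I. does not offer live music → Live Entertainment Authorization not required.
Art. II. employees 49 ≤ 63 → Trade License not required.
Art. III. employees 49 > 6 → Trade Registration not required.
Art. IV. employees 49 > 8 → Compliance Authorization not required.
Art. V. does not offer live music → Annual Authorization not required.
Art. VI. does not offer live music → Commercial Authorization not required.
Art. VII. employees 49 ≤ 58 → Large Employer Authorization not required.
Art. VIII. employees 49 > 38 → Commercial License not required.
Art. IX. does not offer live music; stores flammable materials → Commercial Permit not required.
Art. X. does not offer live music → Compliance Registration not required.
Art. XI. does not offer live music; manufactures goods on the premises → Annual License not required.
Art. XII. does not offer live music → General Business Certificate not required.
Art. XIII. does not offer live music → Standard Registration not required.
Art. XIV. employees 49 ≤ 55; does not offer live music; manufactures goods on the premises → Small Employer Certificate not required.

None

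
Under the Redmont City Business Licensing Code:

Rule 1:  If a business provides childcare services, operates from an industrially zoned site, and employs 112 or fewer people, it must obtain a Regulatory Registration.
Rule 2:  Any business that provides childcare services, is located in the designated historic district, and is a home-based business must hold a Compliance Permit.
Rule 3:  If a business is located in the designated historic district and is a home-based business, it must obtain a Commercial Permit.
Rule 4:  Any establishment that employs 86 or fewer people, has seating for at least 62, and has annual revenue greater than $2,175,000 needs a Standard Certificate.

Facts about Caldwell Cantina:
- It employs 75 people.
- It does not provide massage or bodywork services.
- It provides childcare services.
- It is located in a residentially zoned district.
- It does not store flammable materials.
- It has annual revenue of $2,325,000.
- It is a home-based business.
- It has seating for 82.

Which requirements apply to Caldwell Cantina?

Rule 1: provides childcare services; is a home-based business (not: operates from an industrially zoned site); employees 75 ≤ 112 → Regulatory Registration not required.
Rule 2: provides childcare services; is located in a residentially zoned district (not: is located in the designated historic district); is a home-based business → Compliance Permit not required.
Rule 3: is located in a residentially zoned district (not: is located in the designated historic district); is a home-based business → Commercial Permit not required.
Rule 4: employees 75 ≤ 86; seating 82 ≥ 62; revenue $2,325,000 > $2,175,000 → Standard Certificate required.

Standard Certificate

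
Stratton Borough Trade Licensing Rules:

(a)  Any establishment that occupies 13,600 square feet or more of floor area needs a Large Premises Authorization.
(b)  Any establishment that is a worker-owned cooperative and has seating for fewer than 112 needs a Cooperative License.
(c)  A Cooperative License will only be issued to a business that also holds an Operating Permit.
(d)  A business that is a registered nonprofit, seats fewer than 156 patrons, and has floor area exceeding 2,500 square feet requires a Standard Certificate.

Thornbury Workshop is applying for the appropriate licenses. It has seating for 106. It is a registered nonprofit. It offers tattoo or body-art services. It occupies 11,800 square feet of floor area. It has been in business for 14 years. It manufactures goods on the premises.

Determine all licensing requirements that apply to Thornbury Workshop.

(a) floor area 11,800 square feet < 13,600 square feet → Large Premises Authorization not required.
(b) is a registered nonprofit (not: is a worker-owned cooperative); seating 106 < 112 → Cooperative License not required.
(c) Cooperative License is not required → no effect.
(d) is a registered nonprofit; seating 106 < 156; floor area 11,800 square feet > 2,500 square feet → Standard Certificate required.

Standard Certificate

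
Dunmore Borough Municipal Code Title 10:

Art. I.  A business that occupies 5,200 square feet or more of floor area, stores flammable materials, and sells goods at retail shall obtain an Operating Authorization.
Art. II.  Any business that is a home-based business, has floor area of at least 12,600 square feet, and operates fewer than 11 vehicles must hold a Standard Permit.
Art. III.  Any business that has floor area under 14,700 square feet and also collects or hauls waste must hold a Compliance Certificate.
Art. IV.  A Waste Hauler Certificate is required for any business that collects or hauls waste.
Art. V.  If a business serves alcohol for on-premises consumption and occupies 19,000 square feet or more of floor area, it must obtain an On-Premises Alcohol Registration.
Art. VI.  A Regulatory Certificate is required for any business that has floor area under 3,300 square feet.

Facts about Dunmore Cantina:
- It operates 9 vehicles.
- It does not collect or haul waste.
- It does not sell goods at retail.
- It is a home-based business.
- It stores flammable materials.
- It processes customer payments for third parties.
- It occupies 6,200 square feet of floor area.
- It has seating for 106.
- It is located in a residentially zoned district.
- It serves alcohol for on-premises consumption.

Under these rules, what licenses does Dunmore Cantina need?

None

Art. I. floor area 6,200 square feet ≥ 5,200 square feet; stores flammable materials; does not sell goods at retail → Operating Authorization not required.
Art. II. is a home-based business; floor area 6,200 square feet < 12,600 square feet; vehicles 9 < 11 → Standard Permit not required.
Art. III. floor area 6,200 square feet < 14,700 square feet; does not collect or haul waste → Compliance Certificate not required.
Art. IV. does not collect or haul waste → Waste Hauler Certificate not required.
Art. V. serves alcohol for on-premises consumption; floor area 6,200 square feet < 19,000 square feet → On-Premises Alcohol Registration not required.
Art. VI. floor area 6,200 square feet ≥ 3,300 square feet → Regulatory Certificate not required.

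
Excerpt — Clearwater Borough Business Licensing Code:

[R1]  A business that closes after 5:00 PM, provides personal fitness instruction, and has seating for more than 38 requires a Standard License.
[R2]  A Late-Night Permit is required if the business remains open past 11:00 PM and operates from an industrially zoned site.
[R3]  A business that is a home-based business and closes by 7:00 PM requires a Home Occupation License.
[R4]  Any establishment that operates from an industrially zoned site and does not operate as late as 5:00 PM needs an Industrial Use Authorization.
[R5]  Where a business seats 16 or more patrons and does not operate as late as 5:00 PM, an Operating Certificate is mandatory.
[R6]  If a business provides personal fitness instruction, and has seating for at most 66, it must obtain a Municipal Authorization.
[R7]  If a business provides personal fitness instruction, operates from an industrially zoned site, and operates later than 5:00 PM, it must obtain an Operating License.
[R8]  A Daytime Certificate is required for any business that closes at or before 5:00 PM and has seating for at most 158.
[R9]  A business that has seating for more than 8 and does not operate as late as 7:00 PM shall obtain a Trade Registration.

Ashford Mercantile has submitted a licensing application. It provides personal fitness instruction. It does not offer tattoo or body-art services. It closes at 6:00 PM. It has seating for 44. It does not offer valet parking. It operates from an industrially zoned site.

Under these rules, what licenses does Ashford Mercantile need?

Municipal Authorization, Operating License, Standard License, Trade Registration

[R1] closes 6:00 PM, after 5:00 PM; provides personal fitness instruction; seating 44 > 38 → Standard License required.
[R2] closes 6:00 PM, at/before 11:00 PM; operates from an industrially zoned site → Late-Night Permit not required.
[R3] operates from an industrially zoned site (not: is a home-based business); closes 6:00 PM, at/before 7:00 PM → Home Occupation License not required.
[R4] operates from an industrially zoned site; closes 6:00 PM, after 5:00 PM → Industrial Use Authorization not required.
[R5] seating 44 ≥ 16; closes 6:00 PM, after 5:00 PM → Operating Certificate not required.
[R6] provides personal fitness instruction; seating 44 ≤ 66 → Municipal Authorization required.
[R7] provides personal fitness instruction; operates from an industrially zoned site; closes 6:00 PM, after 5:00 PM → Operating License required.
[R8] closes 6:00 PM, after 5:00 PM; seating 44 ≤ 158 → Daytime Certificate not required.
[R9] seating 44 > 8; closes 6:00 PM, at/before 7:00 PM → Trade Registration required.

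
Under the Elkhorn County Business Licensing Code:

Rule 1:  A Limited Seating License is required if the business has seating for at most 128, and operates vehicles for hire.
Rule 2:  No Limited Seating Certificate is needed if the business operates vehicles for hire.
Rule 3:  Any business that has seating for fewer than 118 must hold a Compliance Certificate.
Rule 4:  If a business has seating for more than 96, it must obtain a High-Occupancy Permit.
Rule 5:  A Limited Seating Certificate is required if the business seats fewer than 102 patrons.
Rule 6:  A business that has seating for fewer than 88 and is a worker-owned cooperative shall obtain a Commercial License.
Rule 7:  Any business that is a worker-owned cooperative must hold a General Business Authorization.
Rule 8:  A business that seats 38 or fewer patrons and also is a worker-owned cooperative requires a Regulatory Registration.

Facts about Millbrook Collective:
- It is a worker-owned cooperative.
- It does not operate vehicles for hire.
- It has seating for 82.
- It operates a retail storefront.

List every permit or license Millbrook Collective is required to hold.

Rule 1: seating 82 ≤ 128; does not operate vehicles for hire → Limited Seating License not required.
Rule 2: does not operate vehicles for hire → Limited Seating Certificate exemption does not apply.
Rule 3: seating 82 < 118 → Compliance Certificate required.
Rule 4: seating 82 ≤ 96 → High-Occupancy Permit not required.
Rule 5: seating 82 < 102 → Limited Seating Certificate required.
Rule 6: seating 82 < 88; is a worker-owned cooperative → Commercial License required.
Rule 7: is a worker-owned cooperative → General Business Authorization required.
Rule 8: seating 82 > 38; is a worker-owned cooperative → Regulatory Registration not required.

Commercial License, Compliance Certificate, General Business Authorization, Limited Seating Certificate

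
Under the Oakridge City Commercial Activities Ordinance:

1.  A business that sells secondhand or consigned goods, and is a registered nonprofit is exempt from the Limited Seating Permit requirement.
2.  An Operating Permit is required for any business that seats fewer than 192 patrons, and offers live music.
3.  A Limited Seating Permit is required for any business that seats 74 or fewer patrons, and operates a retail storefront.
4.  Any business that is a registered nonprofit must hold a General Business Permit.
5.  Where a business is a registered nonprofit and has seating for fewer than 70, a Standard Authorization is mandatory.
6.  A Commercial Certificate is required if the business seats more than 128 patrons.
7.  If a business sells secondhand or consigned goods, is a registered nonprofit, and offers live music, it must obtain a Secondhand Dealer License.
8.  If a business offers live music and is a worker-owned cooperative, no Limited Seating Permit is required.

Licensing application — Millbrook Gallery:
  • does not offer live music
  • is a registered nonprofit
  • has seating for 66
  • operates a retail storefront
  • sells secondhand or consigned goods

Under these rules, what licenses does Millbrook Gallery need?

General Business Permit, Standard Authorization

1. sells secondhand or consigned goods; is a registered nonprofit → exempt from Limited Seating Permit.
2. seating 66 < 192; does not offer live music → Operating Permit not required.
3. seating 66 ≤ 74; operates a retail storefront → Limited Seating Permit required.
4. is a registered nonprofit → General Business Permit required.
5. is a registered nonprofit; seating 66 < 70 → Standard Authorization required.
6. seating 66 ≤ 128 → Commercial Certificate not required.
7. sells secondhand or consigned goods; is a registered nonprofit; does not offer live music → Secondhand Dealer License not required.
8. does not offer live music; is a registered nonprofit (not: is a worker-owned cooperative) → Limited Seating Permit exemption does not apply.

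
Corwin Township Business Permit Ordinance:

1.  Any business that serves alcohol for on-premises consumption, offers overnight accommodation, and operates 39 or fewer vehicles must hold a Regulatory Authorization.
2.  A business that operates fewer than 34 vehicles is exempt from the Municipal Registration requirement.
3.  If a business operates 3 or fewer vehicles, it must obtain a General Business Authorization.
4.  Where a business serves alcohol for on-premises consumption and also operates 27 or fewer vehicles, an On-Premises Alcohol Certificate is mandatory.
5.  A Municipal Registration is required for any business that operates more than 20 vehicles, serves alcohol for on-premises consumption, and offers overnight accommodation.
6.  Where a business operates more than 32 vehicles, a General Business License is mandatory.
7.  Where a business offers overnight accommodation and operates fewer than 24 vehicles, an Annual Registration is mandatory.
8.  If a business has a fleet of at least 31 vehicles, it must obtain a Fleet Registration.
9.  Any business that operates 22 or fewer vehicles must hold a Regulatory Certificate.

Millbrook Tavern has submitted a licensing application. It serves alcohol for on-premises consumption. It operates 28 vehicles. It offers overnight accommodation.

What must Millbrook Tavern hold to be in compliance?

1. serves alcohol for on-premises consumption; offers overnight accommodation; vehicles 28 ≤ 39 → Regulatory Authorization required.
2. vehicles 28 < 34 → exempt from Municipal Registration.
3. vehicles 28 > 3 → General Business Authorization not required.
4. serves alcohol for on-premises consumption; vehicles 28 > 27 → On-Premises Alcohol Certificate not required.
5. vehicles 28 > 20; serves alcohol for on-premises consumption; offers overnight accommodation → Municipal Registration required.
6. vehicles 28 ≤ 32 → General Business License not required.
7. offers overnight accommodation; vehicles 28 ≥ 24 → Annual Registration not required.
8. vehicles 28 < 31 → Fleet Registration not required.
9. vehicles 28 > 22 → Regulatory Certificate not required.

Regulatory Authorization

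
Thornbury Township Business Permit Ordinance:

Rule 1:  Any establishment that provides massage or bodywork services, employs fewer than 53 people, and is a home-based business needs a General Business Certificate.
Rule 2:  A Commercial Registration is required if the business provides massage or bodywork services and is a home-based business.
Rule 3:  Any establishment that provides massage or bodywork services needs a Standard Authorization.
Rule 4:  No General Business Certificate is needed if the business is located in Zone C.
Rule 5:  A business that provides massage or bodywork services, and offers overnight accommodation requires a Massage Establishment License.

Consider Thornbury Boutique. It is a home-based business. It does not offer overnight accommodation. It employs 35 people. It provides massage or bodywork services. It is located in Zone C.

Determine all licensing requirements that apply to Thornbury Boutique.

Rule 1: provides massage or bodywork services; employees 35 < 53; is a home-based business → General Business Certificate required.
Rule 2: provides massage or bodywork services; is a home-based business → Commercial Registration required.
Rule 3: provides massage or bodywork services → Standard Authorization required.
Rule 4: is located in Zone C → exempt from General Business Certificate.
Rule 5: provides massage or bodywork services; does not offer overnight accommodation → Massage Establishment License not required.

Commercial Registration, Standard Authorization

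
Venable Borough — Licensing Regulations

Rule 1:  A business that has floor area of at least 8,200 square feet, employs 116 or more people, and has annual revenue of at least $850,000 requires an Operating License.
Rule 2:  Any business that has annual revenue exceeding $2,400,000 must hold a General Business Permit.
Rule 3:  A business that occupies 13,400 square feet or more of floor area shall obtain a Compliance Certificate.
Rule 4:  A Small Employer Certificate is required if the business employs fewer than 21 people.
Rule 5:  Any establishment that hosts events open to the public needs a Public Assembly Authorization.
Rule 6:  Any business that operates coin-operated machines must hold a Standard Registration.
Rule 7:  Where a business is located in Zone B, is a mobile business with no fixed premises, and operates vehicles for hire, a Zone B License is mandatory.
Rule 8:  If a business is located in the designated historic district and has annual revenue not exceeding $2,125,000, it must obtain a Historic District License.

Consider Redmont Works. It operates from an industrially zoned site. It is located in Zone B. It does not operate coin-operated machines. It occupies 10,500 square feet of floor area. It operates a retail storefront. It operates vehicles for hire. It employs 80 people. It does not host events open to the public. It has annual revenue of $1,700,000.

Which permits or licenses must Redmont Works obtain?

Rule 1: floor area 10,500 square feet ≥ 8,200 square feet; employees 80 < 116; revenue $1,700,000 ≥ $850,000 → Operating License not required.
Rule 2: revenue $1,700,000 ≤ $2,400,000 → General Business Permit not required.
Rule 3: floor area 10,500 square feet < 13,400 square feet → Compliance Certificate not required.
Rule 4: employees 80 ≥ 21 → Small Employer Certificate not required.
Rule 5: does not host events open to the public → Public Assembly Authorization not required.
Rule 6: does not operate coin-operated machines → Standard Registration not required.
Rule 7: is located in Zone B; operates from an industrially zoned site (not: is a mobile business with no fixed premises); operates vehicles for hire → Zone B License not required.
Rule 8: is located in Zone B (not: is located in the designated historic district); revenue $1,700,000 ≤ $2,125,000 → Historic District License not required.

None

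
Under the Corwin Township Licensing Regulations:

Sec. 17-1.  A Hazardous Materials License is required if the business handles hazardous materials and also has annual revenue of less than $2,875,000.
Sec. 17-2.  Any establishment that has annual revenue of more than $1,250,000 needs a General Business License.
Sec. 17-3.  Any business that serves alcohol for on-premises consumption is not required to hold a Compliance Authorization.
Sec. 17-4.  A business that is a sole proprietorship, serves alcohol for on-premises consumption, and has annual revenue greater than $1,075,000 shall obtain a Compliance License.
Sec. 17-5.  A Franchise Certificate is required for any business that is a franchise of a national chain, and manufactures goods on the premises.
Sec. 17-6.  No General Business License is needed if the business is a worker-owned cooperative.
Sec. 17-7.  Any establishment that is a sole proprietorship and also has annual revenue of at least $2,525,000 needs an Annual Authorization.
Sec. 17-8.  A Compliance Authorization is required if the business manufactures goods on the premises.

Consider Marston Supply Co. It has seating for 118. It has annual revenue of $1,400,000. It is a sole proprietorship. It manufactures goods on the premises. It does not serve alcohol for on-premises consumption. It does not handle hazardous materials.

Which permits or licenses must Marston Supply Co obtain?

Compliance Authorization, General Business License

Sec. 17-1. does not handle hazardous materials; revenue $1,400,000 < $2,875,000 → Hazardous Materials License not required.
Sec. 17-2. revenue $1,400,000 > $1,250,000 → General Business License required.
Sec. 17-3. does not serve alcohol for on-premises consumption → Compliance Authorization exemption does not apply.
Sec. 17-4. is a sole proprietorship; does not serve alcohol for on-premises consumption; revenue $1,400,000 > $1,075,000 → Compliance License not required.
Sec. 17-5. is a sole proprietorship (not: is a franchise of a national chain); manufactures goods on the premises → Franchise Certificate not required.
Sec. 17-6. is a sole proprietorship (not: is a worker-owned cooperative) → General Business License exemption does not apply.
Sec. 17-7. is a sole proprietorship; revenue $1,400,000 < $2,525,000 → Annual Authorization not required.
Sec. 17-8. manufactures goods on the premises → Compliance Authorization required.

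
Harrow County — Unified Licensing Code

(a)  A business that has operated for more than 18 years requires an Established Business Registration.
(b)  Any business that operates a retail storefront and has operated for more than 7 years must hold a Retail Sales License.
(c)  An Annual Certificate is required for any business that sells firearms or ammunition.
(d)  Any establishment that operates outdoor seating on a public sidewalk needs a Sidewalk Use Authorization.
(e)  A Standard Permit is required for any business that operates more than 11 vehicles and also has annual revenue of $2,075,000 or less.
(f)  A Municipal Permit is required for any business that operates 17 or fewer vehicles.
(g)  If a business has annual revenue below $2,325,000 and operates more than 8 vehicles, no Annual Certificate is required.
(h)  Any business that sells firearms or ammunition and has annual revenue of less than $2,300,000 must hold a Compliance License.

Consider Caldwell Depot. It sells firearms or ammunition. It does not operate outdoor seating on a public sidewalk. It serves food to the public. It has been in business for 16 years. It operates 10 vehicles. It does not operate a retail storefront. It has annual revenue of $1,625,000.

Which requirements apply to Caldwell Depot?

Compliance License, Municipal Permit

(a) years in business 16 ≤ 18 → Established Business Registration not required.
(b) does not operate a retail storefront; years in business 16 > 7 → Retail Sales License not required.
(c) sells firearms or ammunition → Annual Certificate required.
(d) does not operate outdoor seating on a public sidewalk → Sidewalk Use Authorization not required.
(e) vehicles 10 ≤ 11; revenue $1,625,000 ≤ $2,075,000 → Standard Permit not required.
(f) vehicles 10 ≤ 17 → Municipal Permit required.
(g) revenue $1,625,000 < $2,325,000; vehicles 10 > 8 → exempt from Annual Certificate.
(h) sells firearms or ammunition; revenue $1,625,000 < $2,300,000 → Compliance License required.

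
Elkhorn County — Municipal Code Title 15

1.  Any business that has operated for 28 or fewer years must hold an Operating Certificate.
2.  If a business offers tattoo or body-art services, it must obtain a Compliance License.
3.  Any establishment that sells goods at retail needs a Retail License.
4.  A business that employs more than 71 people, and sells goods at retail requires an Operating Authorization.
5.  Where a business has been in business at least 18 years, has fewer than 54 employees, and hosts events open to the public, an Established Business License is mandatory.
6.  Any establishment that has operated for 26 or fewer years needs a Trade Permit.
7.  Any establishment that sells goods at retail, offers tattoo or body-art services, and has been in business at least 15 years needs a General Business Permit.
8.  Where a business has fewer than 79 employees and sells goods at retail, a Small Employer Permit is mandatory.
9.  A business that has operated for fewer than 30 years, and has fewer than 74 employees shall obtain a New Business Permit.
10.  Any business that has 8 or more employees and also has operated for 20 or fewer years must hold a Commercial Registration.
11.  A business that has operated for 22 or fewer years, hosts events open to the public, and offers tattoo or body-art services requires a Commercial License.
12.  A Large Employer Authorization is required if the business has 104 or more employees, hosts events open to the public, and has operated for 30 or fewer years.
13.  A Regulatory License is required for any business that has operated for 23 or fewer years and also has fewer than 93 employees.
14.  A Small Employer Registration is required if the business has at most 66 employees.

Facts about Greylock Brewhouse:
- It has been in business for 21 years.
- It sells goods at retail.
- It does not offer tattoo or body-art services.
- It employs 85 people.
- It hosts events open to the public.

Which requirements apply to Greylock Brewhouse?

1. years in business 21 ≤ 28 → Operating Certificate required.
2. does not offer tattoo or body-art services → Compliance License not required.
3. sells goods at retail → Retail License required.
4. employees 85 > 71; sells goods at retail → Operating Authorization required.
5. years in business 21 ≥ 18; employees 85 ≥ 54; hosts events open to the public → Established Business License not required.
6. years in business 21 ≤ 26 → Trade Permit required.
7. sells goods at retail; does not offer tattoo or body-art services; years in business 21 ≥ 15 → General Business Permit not required.
8. employees 85 ≥ 79; sells goods at retail → Small Employer Permit not required.
9. years in business 21 < 30; employees 85 ≥ 74 → New Business Permit not required.
10. employees 85 ≥ 8; years in business 21 > 20 → Commercial Registration not required.
11. years in business 21 ≤ 22; hosts events open to the public; does not offer tattoo or body-art services → Commercial License not required.
12. employees 85 < 104; hosts events open to the public; years in business 21 ≤ 30 → Large Employer Authorization not required.
13. years in business 21 ≤ 23; employees 85 < 93 → Regulatory License required.
14. employees 85 > 66 → Small Employer Registration not required.

Operating Authorization, Operating Certificate, Regulatory License, Retail License, Trade Permit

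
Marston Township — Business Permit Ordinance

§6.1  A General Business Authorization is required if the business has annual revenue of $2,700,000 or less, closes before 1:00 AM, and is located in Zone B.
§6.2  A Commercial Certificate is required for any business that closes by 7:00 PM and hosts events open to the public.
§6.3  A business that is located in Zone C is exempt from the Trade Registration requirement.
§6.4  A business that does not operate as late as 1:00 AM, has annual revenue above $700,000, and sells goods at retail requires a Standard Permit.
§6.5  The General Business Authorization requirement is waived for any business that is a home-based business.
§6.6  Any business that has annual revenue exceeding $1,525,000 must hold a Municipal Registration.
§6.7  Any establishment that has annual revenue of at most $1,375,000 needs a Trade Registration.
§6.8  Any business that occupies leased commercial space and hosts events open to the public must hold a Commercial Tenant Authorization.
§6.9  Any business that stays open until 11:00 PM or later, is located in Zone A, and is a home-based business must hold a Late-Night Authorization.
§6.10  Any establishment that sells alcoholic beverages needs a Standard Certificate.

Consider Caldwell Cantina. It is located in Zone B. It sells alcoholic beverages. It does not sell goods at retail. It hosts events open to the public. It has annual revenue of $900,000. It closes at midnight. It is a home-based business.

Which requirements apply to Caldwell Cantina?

Standard Certificate, Trade Registration

§6.1 revenue $900,000 ≤ $2,700,000; closes midnight, at/before 1:00 AM; is located in Zone B → General Business Authorization required.
§6.2 closes midnight, after 7:00 PM; hosts events open to the public → Commercial Certificate not required.
§6.3 is located in Zone B (not: is located in Zone C) → Trade Registration exemption does not apply.
§6.4 closes midnight, at/before 1:00 AM; revenue $900,000 > $700,000; does not sell goods at retail → Standard Permit not required.
§6.5 is a home-based business → exempt from General Business Authorization.
§6.6 revenue $900,000 ≤ $1,525,000 → Municipal Registration not required.
§6.7 revenue $900,000 ≤ $1,375,000 → Trade Registration required.
§6.8 is a home-based business (not: occupies leased commercial space); hosts events open to the public → Commercial Tenant Authorization not required.
§6.9 closes midnight, after 11:00 PM; is located in Zone B (not: is located in Zone A); is a home-based business → Late-Night Authorization not required.
§6.10 sells alcoholic beverages → Standard Certificate required.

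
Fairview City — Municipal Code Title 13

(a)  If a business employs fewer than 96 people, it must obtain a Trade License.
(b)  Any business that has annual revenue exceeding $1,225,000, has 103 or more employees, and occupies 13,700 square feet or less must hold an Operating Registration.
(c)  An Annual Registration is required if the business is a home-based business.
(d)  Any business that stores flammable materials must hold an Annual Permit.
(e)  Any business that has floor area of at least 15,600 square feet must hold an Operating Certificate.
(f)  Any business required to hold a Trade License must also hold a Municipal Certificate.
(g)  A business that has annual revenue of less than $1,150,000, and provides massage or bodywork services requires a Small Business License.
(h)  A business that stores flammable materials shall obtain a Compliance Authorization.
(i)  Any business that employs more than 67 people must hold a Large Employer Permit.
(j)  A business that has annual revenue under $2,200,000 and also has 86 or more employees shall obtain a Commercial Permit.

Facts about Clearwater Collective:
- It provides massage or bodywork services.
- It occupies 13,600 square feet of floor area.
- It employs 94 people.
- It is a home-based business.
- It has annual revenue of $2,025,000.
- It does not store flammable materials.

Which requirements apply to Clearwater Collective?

Annual Registration, Commercial Permit, Large Employer Permit, Municipal Certificate, Trade License

(a) employees 94 < 96 → Trade License required.
(b) revenue $2,025,000 > $1,225,000; employees 94 < 103; floor area 13,600 square feet ≤ 13,700 square feet → Operating Registration not required.
(c) is a home-based business → Annual Registration required.
(d) does not store flammable materials → Annual Permit not required.
(e) floor area 13,600 square feet < 15,600 square feet → Operating Certificate not required.
(f) Trade License is required → Municipal Certificate also required.
(g) revenue $2,025,000 ≥ $1,150,000; provides massage or bodywork services → Small Business License not required.
(h) does not store flammable materials → Compliance Authorization not required.
(i) employees 94 > 67 → Large Employer Permit required.
(j) revenue $2,025,000 < $2,200,000; employees 94 ≥ 86 → Commercial Permit required.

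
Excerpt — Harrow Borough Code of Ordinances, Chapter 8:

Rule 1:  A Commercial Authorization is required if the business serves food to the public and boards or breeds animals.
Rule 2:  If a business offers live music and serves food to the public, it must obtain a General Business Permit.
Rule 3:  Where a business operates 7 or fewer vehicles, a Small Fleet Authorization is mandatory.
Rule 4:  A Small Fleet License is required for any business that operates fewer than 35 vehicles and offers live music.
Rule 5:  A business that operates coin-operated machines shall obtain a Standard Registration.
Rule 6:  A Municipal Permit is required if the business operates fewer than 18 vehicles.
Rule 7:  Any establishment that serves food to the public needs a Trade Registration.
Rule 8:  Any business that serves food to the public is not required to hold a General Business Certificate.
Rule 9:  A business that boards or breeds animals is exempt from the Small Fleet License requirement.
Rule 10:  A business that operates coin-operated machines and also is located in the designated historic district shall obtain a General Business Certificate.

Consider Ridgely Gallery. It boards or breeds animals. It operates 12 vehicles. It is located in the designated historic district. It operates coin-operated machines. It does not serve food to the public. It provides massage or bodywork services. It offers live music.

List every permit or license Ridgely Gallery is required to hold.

Rule 1: does not serve food to the public; boards or breeds animals → Commercial Authorization not required.
Rule 2: offers live music; does not serve food to the public → General Business Permit not required.
Rule 3: vehicles 12 > 7 → Small Fleet Authorization not required.
Rule 4: vehicles 12 < 35; offers live music → Small Fleet License required.
Rule 5: operates coin-operated machines → Standard Registration required.
Rule 6: vehicles 12 < 18 → Municipal Permit required.
Rule 7: does not serve food to the public → Trade Registration not required.
Rule 8: does not serve food to the public → General Business Certificate exemption does not apply.
Rule 9: boards or breeds animals → exempt from Small Fleet License.
Rule 10: operates coin-operated machines; is located in the designated historic district → General Business Certificate required.

General Business Certificate, Municipal Permit, Standard Registration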